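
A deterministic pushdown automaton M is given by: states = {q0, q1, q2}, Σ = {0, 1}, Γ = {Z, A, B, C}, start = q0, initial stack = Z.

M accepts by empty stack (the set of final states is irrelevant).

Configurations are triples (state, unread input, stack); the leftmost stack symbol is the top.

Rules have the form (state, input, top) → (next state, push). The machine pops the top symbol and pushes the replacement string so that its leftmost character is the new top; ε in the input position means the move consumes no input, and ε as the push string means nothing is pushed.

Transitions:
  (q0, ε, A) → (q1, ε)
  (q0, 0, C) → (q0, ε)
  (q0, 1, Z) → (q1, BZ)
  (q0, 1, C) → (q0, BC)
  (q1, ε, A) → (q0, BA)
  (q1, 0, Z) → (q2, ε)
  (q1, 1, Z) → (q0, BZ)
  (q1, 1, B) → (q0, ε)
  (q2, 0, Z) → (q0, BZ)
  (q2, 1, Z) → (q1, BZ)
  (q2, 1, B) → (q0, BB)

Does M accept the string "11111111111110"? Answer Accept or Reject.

(q0, 11111111111110, Z) ⊢ (q1, 1111111111110, BZ) ⊢ (q0, 111111111110, Z) ⊢ (q1, 11111111110, BZ) ⊢ (q0, 1111111110, Z) ⊢ (q1, 111111110, BZ) ⊢ (q0, 11111110, Z) ⊢ (q1, 1111110, BZ) ⊢ (q0, 111110, Z) ⊢ (q1, 11110, BZ) ⊢ (q0, 1110, Z) ⊢ (q1, 110, BZ) ⊢ (q0, 10, Z) ⊢ (q1, 0, BZ)
No transition applies at (q1, 0, BZ); input not fully consumed.

Reject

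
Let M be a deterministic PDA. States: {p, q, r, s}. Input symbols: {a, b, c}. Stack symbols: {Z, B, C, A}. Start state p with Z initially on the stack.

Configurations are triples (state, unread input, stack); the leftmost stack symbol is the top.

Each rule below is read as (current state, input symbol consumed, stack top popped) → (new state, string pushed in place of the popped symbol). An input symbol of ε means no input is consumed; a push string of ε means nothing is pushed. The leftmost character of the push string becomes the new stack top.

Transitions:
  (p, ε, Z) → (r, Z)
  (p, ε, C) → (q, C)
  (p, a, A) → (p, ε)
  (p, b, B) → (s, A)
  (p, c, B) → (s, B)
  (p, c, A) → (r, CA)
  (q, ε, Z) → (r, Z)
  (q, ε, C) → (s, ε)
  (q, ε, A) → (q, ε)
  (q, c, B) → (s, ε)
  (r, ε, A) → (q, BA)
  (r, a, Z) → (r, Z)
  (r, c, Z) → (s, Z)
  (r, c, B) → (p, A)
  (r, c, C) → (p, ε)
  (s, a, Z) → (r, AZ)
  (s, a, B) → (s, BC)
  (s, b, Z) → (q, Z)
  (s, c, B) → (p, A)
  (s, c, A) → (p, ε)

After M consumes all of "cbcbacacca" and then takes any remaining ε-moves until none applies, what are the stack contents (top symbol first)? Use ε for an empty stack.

(p, cbcbacacca, Z) ⊢ (r, cbcbacacca, Z) ⊢ (s, bcbacacca, Z) ⊢ (q, cbacacca, Z) ⊢ (r, cbacacca, Z) ⊢ (s, bacacca, Z) ⊢ (q, acacca, Z) ⊢ (r, acacca, Z) ⊢ (r, cacca, Z) ⊢ (s, acca, Z) ⊢ (r, cca, AZ) ⊢ (q, cca, BAZ) ⊢ (s, ca, AZ) ⊢ (p, a, Z) ⊢ (r, a, Z) ⊢ (r, ε, Z)
All input consumed in state r with stack Z.

Z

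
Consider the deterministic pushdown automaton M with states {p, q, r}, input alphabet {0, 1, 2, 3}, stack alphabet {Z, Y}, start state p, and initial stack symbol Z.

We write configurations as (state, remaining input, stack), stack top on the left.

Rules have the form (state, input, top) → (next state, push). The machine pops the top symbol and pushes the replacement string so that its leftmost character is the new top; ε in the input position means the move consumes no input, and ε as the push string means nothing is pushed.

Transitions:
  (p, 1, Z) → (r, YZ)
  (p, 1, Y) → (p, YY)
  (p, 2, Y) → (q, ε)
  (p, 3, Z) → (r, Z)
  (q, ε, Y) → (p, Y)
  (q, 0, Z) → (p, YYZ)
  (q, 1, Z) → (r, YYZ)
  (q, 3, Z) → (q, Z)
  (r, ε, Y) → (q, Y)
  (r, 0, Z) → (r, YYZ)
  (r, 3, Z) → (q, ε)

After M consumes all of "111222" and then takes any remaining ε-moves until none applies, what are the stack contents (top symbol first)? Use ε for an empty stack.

Z

(p, 111222, Z) ⊢ (r, 11222, YZ) ⊢ (q, 11222, YZ) ⊢ (p, 11222, YZ) ⊢ (p, 1222, YYZ) ⊢ (p, 222, YYYZ) ⊢ (q, 22, YYZ) ⊢ (p, 22, YYZ) ⊢ (q, 2, YZ) ⊢ (p, 2, YZ) ⊢ (q, ε, Z)
All input consumed in state q with stack Z.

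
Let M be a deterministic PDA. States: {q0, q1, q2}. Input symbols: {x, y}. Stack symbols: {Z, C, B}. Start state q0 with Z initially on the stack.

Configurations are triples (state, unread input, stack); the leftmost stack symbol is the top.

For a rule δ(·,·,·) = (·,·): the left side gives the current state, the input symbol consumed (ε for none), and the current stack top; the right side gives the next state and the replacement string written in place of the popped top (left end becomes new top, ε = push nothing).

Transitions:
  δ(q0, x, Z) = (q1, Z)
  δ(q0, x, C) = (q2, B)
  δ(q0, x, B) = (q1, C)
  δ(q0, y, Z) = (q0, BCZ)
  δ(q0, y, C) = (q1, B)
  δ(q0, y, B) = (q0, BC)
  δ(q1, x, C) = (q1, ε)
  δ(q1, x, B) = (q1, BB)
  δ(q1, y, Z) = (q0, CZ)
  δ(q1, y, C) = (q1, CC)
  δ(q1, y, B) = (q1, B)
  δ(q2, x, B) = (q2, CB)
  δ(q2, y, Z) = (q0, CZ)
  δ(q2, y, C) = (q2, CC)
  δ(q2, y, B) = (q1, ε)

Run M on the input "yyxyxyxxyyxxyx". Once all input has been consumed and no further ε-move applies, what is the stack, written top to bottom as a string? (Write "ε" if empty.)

(q0, yyxyxyxxyyxxyx, Z)
  read y, top Z: go to q0, push BCZ → (q0, yxyxyxxyyxxyx, BCZ)
  read y, top B: go to q0, push BC → (q0, xyxyxxyyxxyx, BCCZ)
  read x, top B: go to q1, push C → (q1, yxyxxyyxxyx, CCCZ)
  read y, top C: go to q1, push CC → (q1, xyxxyyxxyx, CCCCZ)
  read x, top C: go to q1, push ε → (q1, yxxyyxxyx, CCCZ)
  read y, top C: go to q1, push CC → (q1, xxyyxxyx, CCCCZ)
  read x, top C: go to q1, push ε → (q1, xyyxxyx, CCCZ)
  read x, top C: go to q1, push ε → (q1, yyxxyx, CCZ)
  read y, top C: go to q1, push CC → (q1, yxxyx, CCCZ)
  read y, top C: go to q1, push CC → (q1, xxyx, CCCCZ)
  read x, top C: go to q1, push ε → (q1, xyx, CCCZ)
  read x, top C: go to q1, push ε → (q1, yx, CCZ)
  read y, top C: go to q1, push CC → (q1, x, CCCZ)
  read x, top C: go to q1, push ε → (q1, ε, CCZ)
All input consumed in state q1 with stack CCZ.

CCZ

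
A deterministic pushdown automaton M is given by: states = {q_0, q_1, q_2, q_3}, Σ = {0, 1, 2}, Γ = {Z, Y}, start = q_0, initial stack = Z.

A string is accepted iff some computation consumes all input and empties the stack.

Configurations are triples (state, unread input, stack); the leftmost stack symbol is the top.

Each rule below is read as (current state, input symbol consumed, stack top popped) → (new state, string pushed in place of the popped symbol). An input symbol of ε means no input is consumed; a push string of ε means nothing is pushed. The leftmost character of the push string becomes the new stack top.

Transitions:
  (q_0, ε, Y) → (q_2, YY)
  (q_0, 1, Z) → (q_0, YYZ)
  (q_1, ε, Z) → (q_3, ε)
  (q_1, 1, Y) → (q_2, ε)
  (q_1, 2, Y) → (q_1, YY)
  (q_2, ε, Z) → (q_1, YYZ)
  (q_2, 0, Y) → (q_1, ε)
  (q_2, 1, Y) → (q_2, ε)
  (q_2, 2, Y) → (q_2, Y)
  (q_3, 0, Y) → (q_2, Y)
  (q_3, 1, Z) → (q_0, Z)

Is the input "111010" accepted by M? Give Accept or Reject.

(q_0, 111010, Z) ⊢ (q_0, 11010, YYZ) ⊢ (q_2, 11010, YYYZ) ⊢ (q_2, 1010, YYZ) ⊢ (q_2, 010, YZ) ⊢ (q_1, 10, Z) ⊢ (q_3, 10, ε)
No transition applies at (q_3, 10, ε); input not fully consumed.

Reject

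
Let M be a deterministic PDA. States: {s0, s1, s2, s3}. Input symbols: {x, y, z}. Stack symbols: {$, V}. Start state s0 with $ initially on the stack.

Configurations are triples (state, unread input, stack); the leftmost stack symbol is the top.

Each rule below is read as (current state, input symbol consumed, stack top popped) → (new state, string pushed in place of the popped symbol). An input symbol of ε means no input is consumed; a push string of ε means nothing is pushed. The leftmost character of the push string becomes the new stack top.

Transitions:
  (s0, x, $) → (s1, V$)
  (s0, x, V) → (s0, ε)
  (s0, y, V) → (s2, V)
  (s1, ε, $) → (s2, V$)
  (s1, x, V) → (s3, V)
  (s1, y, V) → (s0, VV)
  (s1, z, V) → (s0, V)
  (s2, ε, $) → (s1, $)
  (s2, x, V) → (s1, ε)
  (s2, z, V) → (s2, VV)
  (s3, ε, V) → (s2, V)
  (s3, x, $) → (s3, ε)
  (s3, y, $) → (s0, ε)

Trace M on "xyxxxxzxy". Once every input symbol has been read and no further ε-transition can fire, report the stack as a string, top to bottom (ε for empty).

VV$

(s0, xyxxxxzxy, $)
  read x, top $: go to s1, push V$ → (s1, yxxxxzxy, V$)
  read y, top V: go to s0, push VV → (s0, xxxxzxy, VV$)
  read x, top V: go to s0, push ε → (s0, xxxzxy, V$)
  read x, top V: go to s0, push ε → (s0, xxzxy, $)
  read x, top $: go to s1, push V$ → (s1, xzxy, V$)
  read x, top V: go to s3, push V → (s3, zxy, V$)
  ε-move, top V: go to s2, push V → (s2, zxy, V$)
  read z, top V: go to s2, push VV → (s2, xy, VV$)
  read x, top V: go to s1, push ε → (s1, y, V$)
  read y, top V: go to s0, push VV → (s0, ε, VV$)
All input consumed in state s0 with stack VV$.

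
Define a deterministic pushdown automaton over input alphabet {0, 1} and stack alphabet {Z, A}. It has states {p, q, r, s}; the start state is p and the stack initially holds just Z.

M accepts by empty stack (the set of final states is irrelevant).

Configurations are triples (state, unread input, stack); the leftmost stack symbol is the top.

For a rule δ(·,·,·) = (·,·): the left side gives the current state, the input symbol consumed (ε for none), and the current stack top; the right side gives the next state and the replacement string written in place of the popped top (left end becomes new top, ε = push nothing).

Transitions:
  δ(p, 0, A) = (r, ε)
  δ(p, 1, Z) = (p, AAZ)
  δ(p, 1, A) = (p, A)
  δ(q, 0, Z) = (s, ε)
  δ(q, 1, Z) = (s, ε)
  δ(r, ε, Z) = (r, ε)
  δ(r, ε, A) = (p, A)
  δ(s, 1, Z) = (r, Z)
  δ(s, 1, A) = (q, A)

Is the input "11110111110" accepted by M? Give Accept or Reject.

(p, 11110111110, Z)
  read 1, top Z: go to p, push AAZ → (p, 1110111110, AAZ)
  read 1, top A: go to p, push A → (p, 110111110, AAZ)
  read 1, top A: go to p, push A → (p, 10111110, AAZ)
  read 1, top A: go to p, push A → (p, 0111110, AAZ)
  read 0, top A: go to r, push ε → (r, 111110, AZ)
  ε-move, top A: go to p, push A → (p, 111110, AZ)
  read 1, top A: go to p, push A → (p, 11110, AZ)
  read 1, top A: go to p, push A → (p, 1110, AZ)
  read 1, top A: go to p, push A → (p, 110, AZ)
  read 1, top A: go to p, push A → (p, 10, AZ)
  read 1, top A: go to p, push A → (p, 0, AZ)
  read 0, top A: go to r, push ε → (r, ε, Z)
  ε-move, top Z: go to r, push ε → (r, ε, ε)
All input consumed and the stack is empty.

Accept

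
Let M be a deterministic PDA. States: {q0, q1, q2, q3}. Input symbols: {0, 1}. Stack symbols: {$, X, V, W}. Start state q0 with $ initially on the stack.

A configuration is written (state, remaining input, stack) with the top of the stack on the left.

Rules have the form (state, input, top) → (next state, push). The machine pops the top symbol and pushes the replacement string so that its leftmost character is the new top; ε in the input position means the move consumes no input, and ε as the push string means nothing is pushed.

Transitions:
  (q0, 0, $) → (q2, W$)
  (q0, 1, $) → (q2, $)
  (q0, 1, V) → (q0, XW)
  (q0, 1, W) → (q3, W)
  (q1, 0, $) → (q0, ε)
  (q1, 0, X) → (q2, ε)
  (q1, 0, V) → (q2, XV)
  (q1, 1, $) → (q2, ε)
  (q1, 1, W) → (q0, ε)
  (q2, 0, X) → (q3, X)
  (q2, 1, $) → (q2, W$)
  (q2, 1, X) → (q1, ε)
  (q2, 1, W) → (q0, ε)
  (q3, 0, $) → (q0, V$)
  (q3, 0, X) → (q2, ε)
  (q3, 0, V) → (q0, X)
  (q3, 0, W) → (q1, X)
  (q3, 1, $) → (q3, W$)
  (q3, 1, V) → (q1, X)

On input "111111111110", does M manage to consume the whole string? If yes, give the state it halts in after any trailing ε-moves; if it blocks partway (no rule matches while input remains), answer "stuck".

stuck

(q0, 111111111110, $)
  read 1, top $: go to q2, push $ → (q2, 11111111110, $)
  read 1, top $: go to q2, push W$ → (q2, 1111111110, W$)
  read 1, top W: go to q0, push ε → (q0, 111111110, $)
  read 1, top $: go to q2, push $ → (q2, 11111110, $)
  read 1, top $: go to q2, push W$ → (q2, 1111110, W$)
  read 1, top W: go to q0, push ε → (q0, 111110, $)
  read 1, top $: go to q2, push $ → (q2, 11110, $)
  read 1, top $: go to q2, push W$ → (q2, 1110, W$)
  read 1, top W: go to q0, push ε → (q0, 110, $)
  read 1, top $: go to q2, push $ → (q2, 10, $)
  read 1, top $: go to q2, push W$ → (q2, 0, W$)
No transition for (q2, 0, top W); M blocks with input 0 remaining.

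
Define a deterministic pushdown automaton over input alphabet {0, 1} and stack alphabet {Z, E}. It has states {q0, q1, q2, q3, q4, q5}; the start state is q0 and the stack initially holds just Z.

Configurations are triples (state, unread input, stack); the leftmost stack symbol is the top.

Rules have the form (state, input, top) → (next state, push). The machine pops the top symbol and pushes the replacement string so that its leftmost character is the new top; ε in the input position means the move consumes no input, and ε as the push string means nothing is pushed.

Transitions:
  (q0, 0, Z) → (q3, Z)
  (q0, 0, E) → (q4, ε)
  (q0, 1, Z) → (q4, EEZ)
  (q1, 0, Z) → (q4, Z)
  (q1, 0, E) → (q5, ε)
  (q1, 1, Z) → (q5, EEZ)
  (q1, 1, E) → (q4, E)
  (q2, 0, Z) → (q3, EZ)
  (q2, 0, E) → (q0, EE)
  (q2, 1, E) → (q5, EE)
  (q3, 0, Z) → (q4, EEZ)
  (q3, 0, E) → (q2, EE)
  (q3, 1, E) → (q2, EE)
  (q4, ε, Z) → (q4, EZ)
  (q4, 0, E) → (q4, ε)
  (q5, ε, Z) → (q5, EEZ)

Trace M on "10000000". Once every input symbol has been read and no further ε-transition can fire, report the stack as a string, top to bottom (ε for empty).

(q0, 10000000, Z)
  read 1, top Z: go to q4, push EEZ → (q4, 0000000, EEZ)
  read 0, top E: go to q4, push ε → (q4, 000000, EZ)
  read 0, top E: go to q4, push ε → (q4, 00000, Z)
  ε-move, top Z: go to q4, push EZ → (q4, 00000, EZ)
  read 0, top E: go to q4, push ε → (q4, 0000, Z)
  ε-move, top Z: go to q4, push EZ → (q4, 0000, EZ)
  read 0, top E: go to q4, push ε → (q4, 000, Z)
  ε-move, top Z: go to q4, push EZ → (q4, 000, EZ)
  read 0, top E: go to q4, push ε → (q4, 00, Z)
  ε-move, top Z: go to q4, push EZ → (q4, 00, EZ)
  read 0, top E: go to q4, push ε → (q4, 0, Z)
  ε-move, top Z: go to q4, push EZ → (q4, 0, EZ)
  read 0, top E: go to q4, push ε → (q4, ε, Z)
  ε-move, top Z: go to q4, push EZ → (q4, ε, EZ)
All input consumed in state q4 with stack EZ.

EZ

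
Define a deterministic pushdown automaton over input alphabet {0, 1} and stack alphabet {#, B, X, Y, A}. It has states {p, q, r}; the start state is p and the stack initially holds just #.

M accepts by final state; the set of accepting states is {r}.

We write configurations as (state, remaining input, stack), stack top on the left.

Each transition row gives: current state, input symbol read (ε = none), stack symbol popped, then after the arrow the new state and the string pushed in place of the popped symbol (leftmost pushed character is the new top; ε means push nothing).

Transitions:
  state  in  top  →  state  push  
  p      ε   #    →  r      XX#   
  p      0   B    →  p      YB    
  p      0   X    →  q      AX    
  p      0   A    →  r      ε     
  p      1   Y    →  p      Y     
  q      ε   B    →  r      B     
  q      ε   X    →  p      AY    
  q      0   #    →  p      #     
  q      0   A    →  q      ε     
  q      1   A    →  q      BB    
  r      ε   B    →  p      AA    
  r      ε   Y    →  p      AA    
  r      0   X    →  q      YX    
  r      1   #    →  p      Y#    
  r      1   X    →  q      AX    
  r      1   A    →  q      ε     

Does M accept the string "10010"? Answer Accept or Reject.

(p, 10010, #) ⊢ (r, 10010, XX#) ⊢ (q, 0010, AXX#) ⊢ (q, 010, XX#) ⊢ (p, 010, AYX#) ⊢ (r, 10, YX#) ⊢ (p, 10, AAX#)
No transition applies at (p, 10, AAX#); input not fully consumed.

Reject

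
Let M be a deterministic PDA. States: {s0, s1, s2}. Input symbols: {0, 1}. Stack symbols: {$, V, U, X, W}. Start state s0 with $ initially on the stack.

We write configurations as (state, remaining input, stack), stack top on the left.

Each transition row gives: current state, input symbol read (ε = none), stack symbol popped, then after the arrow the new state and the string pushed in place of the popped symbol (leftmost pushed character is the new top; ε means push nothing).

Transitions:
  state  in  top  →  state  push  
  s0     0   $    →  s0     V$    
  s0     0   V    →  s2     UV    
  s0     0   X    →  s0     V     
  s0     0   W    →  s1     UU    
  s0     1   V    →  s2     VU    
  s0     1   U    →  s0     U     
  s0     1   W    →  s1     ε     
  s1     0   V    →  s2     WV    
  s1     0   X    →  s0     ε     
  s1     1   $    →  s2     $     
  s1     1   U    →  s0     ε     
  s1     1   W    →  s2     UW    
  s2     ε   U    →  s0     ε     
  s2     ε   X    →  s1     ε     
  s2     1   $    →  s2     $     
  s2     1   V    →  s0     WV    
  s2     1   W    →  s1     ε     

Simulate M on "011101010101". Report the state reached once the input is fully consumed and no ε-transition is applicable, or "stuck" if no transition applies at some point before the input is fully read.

s1

(s0, 011101010101, $) ⊢ (s0, 11101010101, V$) ⊢ (s2, 1101010101, VU$) ⊢ (s0, 101010101, WVU$) ⊢ (s1, 01010101, VU$) ⊢ (s2, 1010101, WVU$) ⊢ (s1, 010101, VU$) ⊢ (s2, 10101, WVU$) ⊢ (s1, 0101, VU$) ⊢ (s2, 101, WVU$) ⊢ (s1, 01, VU$) ⊢ (s2, 1, WVU$) ⊢ (s1, ε, VU$)
All input consumed; M is in state s1.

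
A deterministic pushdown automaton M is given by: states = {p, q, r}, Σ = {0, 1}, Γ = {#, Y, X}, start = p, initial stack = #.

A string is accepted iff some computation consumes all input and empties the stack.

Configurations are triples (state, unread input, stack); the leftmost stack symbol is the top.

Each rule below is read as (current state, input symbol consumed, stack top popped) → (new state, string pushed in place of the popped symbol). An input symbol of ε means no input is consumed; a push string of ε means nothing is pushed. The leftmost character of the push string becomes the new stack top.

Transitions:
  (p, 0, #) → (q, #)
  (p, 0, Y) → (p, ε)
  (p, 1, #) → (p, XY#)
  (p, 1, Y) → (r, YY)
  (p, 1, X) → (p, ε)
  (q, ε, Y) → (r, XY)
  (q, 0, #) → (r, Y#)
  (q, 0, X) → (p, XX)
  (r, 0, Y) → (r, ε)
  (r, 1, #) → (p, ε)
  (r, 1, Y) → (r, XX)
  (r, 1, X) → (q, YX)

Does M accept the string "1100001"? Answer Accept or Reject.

(p, 1100001, #)
  read 1, top #: go to p, push XY# → (p, 100001, XY#)
  read 1, top X: go to p, push ε → (p, 00001, Y#)
  read 0, top Y: go to p, push ε → (p, 0001, #)
  read 0, top #: go to q, push # → (q, 001, #)
  read 0, top #: go to r, push Y# → (r, 01, Y#)
  read 0, top Y: go to r, push ε → (r, 1, #)
  read 1, top #: go to p, push ε → (p, ε, ε)
All input consumed and the stack is empty.

Accept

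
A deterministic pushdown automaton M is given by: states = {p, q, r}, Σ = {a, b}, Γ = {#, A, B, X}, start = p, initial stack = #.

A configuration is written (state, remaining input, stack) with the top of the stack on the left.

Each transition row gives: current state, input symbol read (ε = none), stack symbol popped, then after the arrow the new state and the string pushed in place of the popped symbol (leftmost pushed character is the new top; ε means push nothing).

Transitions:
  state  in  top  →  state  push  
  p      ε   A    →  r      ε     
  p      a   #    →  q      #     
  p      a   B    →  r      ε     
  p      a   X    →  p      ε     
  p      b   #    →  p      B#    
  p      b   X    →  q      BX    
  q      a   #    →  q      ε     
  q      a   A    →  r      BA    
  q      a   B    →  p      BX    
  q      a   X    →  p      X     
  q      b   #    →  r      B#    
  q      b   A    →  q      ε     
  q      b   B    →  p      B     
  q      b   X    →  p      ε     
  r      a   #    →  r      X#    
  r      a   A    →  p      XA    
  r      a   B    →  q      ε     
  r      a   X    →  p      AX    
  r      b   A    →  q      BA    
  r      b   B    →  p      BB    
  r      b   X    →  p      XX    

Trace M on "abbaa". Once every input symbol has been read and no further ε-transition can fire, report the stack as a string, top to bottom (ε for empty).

#

(p, abbaa, #)
  read a, top #: go to q, push # → (q, bbaa, #)
  read b, top #: go to r, push B# → (r, baa, B#)
  read b, top B: go to p, push BB → (p, aa, BB#)
  read a, top B: go to r, push ε → (r, a, B#)
  read a, top B: go to q, push ε → (q, ε, #)
All input consumed in state q with stack #.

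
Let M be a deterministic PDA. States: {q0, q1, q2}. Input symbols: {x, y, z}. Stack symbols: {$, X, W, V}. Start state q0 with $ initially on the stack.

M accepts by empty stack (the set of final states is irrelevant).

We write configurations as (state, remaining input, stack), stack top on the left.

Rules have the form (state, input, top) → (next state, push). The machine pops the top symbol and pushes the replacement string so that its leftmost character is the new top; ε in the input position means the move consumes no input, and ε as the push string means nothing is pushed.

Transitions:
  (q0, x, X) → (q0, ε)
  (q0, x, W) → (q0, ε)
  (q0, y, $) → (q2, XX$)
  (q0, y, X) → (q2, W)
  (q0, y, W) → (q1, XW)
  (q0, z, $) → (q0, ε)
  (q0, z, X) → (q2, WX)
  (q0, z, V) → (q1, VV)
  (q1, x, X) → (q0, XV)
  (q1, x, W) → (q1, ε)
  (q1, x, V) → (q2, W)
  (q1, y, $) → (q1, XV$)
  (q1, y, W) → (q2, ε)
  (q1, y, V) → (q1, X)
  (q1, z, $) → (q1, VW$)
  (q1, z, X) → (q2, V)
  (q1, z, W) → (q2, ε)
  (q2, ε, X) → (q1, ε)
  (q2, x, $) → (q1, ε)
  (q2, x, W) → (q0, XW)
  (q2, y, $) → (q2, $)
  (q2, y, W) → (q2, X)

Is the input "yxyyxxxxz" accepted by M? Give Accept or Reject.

(q0, yxyyxxxxz, $) ⊢ (q2, xyyxxxxz, XX$) ⊢ (q1, xyyxxxxz, X$) ⊢ (q0, yyxxxxz, XV$) ⊢ (q2, yxxxxz, WV$) ⊢ (q2, xxxxz, XV$) ⊢ (q1, xxxxz, V$) ⊢ (q2, xxxz, W$) ⊢ (q0, xxz, XW$) ⊢ (q0, xz, W$) ⊢ (q0, z, $) ⊢ (q0, ε, ε)
All input consumed and the stack is empty.

Accept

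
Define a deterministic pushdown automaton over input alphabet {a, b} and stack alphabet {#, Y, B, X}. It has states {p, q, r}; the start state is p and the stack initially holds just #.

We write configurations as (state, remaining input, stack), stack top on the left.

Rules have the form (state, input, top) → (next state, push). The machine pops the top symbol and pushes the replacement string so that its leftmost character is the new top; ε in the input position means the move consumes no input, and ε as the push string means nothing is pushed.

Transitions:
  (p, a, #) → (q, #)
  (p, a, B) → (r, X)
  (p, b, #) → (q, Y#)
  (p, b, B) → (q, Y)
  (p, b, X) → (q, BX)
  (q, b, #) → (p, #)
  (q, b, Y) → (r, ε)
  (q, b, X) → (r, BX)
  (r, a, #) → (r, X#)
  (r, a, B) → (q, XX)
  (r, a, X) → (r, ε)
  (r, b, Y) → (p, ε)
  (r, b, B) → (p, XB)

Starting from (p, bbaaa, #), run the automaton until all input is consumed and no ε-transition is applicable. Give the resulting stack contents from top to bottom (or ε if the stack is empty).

(p, bbaaa, #)
  read b, top #: go to q, push Y# → (q, baaa, Y#)
  read b, top Y: go to r, push ε → (r, aaa, #)
  read a, top #: go to r, push X# → (r, aa, X#)
  read a, top X: go to r, push ε → (r, a, #)
  read a, top #: go to r, push X# → (r, ε, X#)
All input consumed in state r with stack X#.

X#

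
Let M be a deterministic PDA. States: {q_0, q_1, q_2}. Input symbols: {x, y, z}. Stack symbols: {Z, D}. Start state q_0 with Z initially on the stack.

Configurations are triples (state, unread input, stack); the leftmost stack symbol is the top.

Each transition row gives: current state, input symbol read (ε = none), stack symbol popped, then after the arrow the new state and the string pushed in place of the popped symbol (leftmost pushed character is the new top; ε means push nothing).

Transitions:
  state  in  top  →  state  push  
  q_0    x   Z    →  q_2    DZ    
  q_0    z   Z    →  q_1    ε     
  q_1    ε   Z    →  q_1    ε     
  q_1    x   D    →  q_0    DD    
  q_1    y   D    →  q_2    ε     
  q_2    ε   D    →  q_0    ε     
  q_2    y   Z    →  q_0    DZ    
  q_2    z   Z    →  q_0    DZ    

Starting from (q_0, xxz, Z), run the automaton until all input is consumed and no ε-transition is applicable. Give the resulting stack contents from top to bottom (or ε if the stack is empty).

ε

(q_0, xxz, Z) ⊢ (q_2, xz, DZ) ⊢ (q_0, xz, Z) ⊢ (q_2, z, DZ) ⊢ (q_0, z, Z) ⊢ (q_1, ε, ε)
All input consumed in state q_1 with stack ε.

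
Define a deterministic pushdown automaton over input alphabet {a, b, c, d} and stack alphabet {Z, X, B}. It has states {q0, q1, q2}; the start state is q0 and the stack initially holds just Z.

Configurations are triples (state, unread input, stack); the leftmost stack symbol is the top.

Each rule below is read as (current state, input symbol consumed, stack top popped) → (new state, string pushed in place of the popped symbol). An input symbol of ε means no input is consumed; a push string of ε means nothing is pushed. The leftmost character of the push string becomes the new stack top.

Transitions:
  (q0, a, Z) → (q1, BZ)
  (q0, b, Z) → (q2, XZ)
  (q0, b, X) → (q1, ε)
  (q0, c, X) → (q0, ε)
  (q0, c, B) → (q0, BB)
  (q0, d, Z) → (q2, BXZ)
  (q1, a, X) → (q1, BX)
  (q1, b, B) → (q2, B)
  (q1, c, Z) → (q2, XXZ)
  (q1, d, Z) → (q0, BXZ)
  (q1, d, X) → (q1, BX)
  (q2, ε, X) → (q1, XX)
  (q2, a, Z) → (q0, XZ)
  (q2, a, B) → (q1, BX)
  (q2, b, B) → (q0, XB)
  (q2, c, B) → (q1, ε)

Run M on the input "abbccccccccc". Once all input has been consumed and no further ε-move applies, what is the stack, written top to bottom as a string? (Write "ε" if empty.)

(q0, abbccccccccc, Z) ⊢ (q1, bbccccccccc, BZ) ⊢ (q2, bccccccccc, BZ) ⊢ (q0, ccccccccc, XBZ) ⊢ (q0, cccccccc, BZ) ⊢ (q0, ccccccc, BBZ) ⊢ (q0, cccccc, BBBZ) ⊢ (q0, ccccc, BBBBZ) ⊢ (q0, cccc, BBBBBZ) ⊢ (q0, ccc, BBBBBBZ) ⊢ (q0, cc, BBBBBBBZ) ⊢ (q0, c, BBBBBBBBZ) ⊢ (q0, ε, BBBBBBBBBZ)
All input consumed in state q0 with stack BBBBBBBBBZ.

BBBBBBBBBZ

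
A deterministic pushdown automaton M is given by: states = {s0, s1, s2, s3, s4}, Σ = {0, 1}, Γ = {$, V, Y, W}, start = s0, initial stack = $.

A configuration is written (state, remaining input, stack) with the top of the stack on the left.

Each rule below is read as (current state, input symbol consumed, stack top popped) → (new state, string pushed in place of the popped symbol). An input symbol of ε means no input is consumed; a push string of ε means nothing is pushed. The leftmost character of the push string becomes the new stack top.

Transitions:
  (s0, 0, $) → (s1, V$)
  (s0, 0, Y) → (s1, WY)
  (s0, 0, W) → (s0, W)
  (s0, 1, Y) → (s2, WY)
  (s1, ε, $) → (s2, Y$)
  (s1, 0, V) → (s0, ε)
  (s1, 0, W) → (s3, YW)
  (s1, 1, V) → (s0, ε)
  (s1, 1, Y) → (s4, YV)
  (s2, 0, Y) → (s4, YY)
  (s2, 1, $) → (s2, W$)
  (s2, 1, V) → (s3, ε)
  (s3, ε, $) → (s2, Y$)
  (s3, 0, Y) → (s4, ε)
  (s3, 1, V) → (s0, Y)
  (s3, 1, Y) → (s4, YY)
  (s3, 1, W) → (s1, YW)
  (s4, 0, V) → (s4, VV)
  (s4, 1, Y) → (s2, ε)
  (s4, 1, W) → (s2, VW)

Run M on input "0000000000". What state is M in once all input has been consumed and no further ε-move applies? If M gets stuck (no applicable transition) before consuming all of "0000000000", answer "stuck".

(s0, 0000000000, $) ⊢ (s1, 000000000, V$) ⊢ (s0, 00000000, $) ⊢ (s1, 0000000, V$) ⊢ (s0, 000000, $) ⊢ (s1, 00000, V$) ⊢ (s0, 0000, $) ⊢ (s1, 000, V$) ⊢ (s0, 00, $) ⊢ (s1, 0, V$) ⊢ (s0, ε, $)
All input consumed; M is in state s0.

s0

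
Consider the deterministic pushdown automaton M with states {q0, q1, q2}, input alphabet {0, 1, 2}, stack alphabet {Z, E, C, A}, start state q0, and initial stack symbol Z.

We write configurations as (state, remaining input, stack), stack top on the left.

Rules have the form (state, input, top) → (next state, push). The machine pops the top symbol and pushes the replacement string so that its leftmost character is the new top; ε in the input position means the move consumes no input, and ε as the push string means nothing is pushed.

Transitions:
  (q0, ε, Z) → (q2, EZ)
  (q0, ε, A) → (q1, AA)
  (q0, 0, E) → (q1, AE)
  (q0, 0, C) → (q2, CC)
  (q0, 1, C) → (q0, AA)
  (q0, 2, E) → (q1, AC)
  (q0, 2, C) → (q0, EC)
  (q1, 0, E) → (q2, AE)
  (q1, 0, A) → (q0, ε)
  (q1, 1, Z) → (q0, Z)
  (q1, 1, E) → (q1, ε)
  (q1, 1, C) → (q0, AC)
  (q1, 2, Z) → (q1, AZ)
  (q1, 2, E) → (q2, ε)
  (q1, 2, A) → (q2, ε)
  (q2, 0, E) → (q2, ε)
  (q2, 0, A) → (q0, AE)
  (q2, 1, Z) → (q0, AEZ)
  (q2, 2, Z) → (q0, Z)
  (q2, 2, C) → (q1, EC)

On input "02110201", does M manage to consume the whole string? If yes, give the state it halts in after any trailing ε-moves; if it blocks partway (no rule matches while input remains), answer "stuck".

(q0, 02110201, Z)
  ε-move, top Z: go to q2, push EZ → (q2, 02110201, EZ)
  read 0, top E: go to q2, push ε → (q2, 2110201, Z)
  read 2, top Z: go to q0, push Z → (q0, 110201, Z)
  ε-move, top Z: go to q2, push EZ → (q2, 110201, EZ)
No transition for (q2, 1, top E); M blocks with input 110201 remaining.

stuck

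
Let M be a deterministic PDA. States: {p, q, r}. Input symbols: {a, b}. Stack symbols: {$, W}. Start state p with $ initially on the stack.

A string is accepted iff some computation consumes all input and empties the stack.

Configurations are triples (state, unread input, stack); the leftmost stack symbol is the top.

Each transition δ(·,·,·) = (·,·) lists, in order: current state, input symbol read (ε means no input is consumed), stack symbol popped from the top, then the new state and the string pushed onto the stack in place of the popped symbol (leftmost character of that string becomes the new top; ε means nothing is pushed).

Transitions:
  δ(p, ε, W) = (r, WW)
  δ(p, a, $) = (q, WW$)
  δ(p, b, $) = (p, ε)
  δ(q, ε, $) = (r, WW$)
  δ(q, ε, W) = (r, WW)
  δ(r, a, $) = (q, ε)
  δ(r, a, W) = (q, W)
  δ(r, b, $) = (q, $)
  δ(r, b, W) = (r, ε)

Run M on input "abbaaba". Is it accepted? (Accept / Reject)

Reject

(p, abbaaba, $) ⊢ (q, bbaaba, WW$) ⊢ (r, bbaaba, WWW$) ⊢ (r, baaba, WW$) ⊢ (r, aaba, W$) ⊢ (q, aba, W$) ⊢ (r, aba, WW$) ⊢ (q, ba, WW$) ⊢ (r, ba, WWW$) ⊢ (r, a, WW$) ⊢ (q, ε, WW$) ⊢ (r, ε, WWW$)
All input consumed; stack is WWW$, not empty, and no further ε-move applies.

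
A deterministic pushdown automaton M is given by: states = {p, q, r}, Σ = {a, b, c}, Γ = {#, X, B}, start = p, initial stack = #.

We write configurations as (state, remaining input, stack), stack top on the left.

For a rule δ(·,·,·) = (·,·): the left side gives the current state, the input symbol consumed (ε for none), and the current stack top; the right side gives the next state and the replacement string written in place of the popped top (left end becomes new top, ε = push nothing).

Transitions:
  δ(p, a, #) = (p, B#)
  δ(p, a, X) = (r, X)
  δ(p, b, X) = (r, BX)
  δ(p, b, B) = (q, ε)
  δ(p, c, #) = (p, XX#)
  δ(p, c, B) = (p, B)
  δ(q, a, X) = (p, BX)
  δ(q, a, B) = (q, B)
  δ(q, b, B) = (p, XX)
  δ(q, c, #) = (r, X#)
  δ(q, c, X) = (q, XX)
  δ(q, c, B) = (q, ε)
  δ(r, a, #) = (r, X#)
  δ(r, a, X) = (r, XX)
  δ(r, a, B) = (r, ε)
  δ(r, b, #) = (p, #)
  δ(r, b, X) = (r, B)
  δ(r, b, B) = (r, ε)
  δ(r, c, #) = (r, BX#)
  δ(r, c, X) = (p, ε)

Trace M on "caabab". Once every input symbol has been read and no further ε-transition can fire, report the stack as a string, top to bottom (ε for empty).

BX#

(p, caabab, #)
  read c, top #: go to p, push XX# → (p, aabab, XX#)
  read a, top X: go to r, push X → (r, abab, XX#)
  read a, top X: go to r, push XX → (r, bab, XXX#)
  read b, top X: go to r, push B → (r, ab, BXX#)
  read a, top B: go to r, push ε → (r, b, XX#)
  read b, top X: go to r, push B → (r, ε, BX#)
All input consumed in state r with stack BX#.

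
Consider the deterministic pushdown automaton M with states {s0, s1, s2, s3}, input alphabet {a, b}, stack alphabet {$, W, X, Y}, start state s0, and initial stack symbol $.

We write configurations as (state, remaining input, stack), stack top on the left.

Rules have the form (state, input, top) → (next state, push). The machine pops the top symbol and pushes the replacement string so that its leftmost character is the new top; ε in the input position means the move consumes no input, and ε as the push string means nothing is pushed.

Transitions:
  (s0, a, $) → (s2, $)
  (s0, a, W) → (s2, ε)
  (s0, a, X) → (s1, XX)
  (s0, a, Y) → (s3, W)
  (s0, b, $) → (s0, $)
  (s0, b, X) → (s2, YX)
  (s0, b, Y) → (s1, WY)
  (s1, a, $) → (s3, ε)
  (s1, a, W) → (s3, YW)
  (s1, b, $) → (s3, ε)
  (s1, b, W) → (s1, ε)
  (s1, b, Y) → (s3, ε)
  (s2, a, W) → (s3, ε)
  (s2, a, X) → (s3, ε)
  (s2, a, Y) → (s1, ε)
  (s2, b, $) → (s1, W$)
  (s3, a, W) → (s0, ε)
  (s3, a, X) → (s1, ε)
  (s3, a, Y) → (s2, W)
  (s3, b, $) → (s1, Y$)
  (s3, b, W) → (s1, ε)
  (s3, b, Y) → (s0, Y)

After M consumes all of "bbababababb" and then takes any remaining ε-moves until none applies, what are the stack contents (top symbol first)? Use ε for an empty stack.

(s0, bbababababb, $)
  read b, top $: go to s0, push $ → (s0, bababababb, $)
  read b, top $: go to s0, push $ → (s0, ababababb, $)
  read a, top $: go to s2, push $ → (s2, babababb, $)
  read b, top $: go to s1, push W$ → (s1, abababb, W$)
  read a, top W: go to s3, push YW → (s3, bababb, YW$)
  read b, top Y: go to s0, push Y → (s0, ababb, YW$)
  read a, top Y: go to s3, push W → (s3, babb, WW$)
  read b, top W: go to s1, push ε → (s1, abb, W$)
  read a, top W: go to s3, push YW → (s3, bb, YW$)
  read b, top Y: go to s0, push Y → (s0, b, YW$)
  read b, top Y: go to s1, push WY → (s1, ε, WYW$)
All input consumed in state s1 with stack WYW$.

WYW$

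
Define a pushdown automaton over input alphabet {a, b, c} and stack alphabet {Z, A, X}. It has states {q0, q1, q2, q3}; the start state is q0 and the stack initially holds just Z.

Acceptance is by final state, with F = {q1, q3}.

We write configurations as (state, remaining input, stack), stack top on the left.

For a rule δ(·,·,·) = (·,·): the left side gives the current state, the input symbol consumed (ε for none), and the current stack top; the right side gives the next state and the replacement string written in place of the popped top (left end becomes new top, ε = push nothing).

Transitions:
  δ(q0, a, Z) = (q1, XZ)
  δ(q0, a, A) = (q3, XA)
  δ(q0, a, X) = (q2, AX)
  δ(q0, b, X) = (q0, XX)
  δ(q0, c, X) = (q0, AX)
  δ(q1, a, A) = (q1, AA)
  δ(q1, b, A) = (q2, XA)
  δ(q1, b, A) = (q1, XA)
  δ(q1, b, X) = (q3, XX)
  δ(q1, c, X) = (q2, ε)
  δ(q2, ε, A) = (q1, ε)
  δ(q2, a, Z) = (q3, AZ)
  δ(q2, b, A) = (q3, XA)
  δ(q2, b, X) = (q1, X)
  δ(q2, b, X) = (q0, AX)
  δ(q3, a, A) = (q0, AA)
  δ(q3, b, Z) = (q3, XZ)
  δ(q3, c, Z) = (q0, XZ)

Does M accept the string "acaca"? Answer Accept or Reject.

Reject

No computation consumes all input and reaches a final state.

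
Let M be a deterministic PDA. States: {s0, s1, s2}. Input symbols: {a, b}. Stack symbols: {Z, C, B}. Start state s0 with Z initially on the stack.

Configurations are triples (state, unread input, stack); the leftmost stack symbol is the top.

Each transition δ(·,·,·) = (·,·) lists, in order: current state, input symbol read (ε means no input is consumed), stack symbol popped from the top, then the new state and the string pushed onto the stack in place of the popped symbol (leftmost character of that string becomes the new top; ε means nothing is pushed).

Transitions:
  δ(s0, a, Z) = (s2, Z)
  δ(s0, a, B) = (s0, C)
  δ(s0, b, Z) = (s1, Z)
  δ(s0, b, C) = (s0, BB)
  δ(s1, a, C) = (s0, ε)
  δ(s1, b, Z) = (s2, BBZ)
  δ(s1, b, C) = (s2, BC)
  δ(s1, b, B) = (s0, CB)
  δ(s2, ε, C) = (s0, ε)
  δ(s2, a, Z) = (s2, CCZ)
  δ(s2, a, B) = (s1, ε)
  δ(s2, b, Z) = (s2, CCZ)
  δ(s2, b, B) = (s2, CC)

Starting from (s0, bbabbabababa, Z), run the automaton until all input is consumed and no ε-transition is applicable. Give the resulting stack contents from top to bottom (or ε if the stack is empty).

(s0, bbabbabababa, Z) ⊢ (s1, babbabababa, Z) ⊢ (s2, abbabababa, BBZ) ⊢ (s1, bbabababa, BZ) ⊢ (s0, babababa, CBZ) ⊢ (s0, abababa, BBBZ) ⊢ (s0, bababa, CBBZ) ⊢ (s0, ababa, BBBBZ) ⊢ (s0, baba, CBBBZ) ⊢ (s0, aba, BBBBBZ) ⊢ (s0, ba, CBBBBZ) ⊢ (s0, a, BBBBBBZ) ⊢ (s0, ε, CBBBBBZ)
All input consumed in state s0 with stack CBBBBBZ.

CBBBBBZ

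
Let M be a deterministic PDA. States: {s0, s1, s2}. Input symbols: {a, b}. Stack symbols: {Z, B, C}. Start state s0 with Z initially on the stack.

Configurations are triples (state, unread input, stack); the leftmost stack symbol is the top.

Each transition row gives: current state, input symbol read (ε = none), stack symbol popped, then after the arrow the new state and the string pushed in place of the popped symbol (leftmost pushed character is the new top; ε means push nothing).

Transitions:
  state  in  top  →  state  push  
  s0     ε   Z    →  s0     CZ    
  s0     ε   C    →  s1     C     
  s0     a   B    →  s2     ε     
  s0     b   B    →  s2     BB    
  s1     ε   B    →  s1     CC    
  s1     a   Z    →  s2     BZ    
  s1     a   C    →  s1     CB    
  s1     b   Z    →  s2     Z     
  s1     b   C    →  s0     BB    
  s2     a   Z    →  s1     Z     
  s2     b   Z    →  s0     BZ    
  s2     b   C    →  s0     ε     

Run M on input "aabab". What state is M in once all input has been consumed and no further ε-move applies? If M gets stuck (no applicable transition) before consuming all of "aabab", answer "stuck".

(s0, aabab, Z)
  ε-move, top Z: go to s0, push CZ → (s0, aabab, CZ)
  ε-move, top C: go to s1, push C → (s1, aabab, CZ)
  read a, top C: go to s1, push CB → (s1, abab, CBZ)
  read a, top C: go to s1, push CB → (s1, bab, CBBZ)
  read b, top C: go to s0, push BB → (s0, ab, BBBBZ)
  read a, top B: go to s2, push ε → (s2, b, BBBZ)
No transition for (s2, b, top B); M blocks with input b remaining.

stuck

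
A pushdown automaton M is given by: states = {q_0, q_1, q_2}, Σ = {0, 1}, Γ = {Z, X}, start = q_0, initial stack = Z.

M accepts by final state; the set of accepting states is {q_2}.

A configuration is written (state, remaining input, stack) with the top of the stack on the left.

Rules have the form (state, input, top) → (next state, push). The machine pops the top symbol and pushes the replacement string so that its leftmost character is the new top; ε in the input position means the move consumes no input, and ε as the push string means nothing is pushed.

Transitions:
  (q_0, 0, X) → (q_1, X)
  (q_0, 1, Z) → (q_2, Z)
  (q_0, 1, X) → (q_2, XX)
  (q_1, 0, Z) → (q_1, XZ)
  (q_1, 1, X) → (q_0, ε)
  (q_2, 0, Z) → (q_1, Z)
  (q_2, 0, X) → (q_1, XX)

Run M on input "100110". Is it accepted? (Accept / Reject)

Reject

No computation consumes all input and reaches a final state.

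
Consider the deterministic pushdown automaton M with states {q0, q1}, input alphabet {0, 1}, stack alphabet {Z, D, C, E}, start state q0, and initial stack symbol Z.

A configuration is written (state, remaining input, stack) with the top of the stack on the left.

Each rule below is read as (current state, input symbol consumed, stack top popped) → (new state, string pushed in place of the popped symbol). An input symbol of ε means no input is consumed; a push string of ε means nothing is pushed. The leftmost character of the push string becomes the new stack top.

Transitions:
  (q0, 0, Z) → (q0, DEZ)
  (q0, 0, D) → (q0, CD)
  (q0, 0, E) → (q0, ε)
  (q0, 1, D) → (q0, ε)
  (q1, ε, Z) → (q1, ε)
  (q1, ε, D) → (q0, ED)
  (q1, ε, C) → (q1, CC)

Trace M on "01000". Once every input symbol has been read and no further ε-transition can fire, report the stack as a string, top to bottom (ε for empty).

(q0, 01000, Z)
  read 0, top Z: go to q0, push DEZ → (q0, 1000, DEZ)
  read 1, top D: go to q0, push ε → (q0, 000, EZ)
  read 0, top E: go to q0, push ε → (q0, 00, Z)
  read 0, top Z: go to q0, push DEZ → (q0, 0, DEZ)
  read 0, top D: go to q0, push CD → (q0, ε, CDEZ)
All input consumed in state q0 with stack CDEZ.

CDEZ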